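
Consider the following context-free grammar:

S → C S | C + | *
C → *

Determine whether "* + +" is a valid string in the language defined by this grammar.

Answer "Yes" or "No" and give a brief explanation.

No - no valid derivation exists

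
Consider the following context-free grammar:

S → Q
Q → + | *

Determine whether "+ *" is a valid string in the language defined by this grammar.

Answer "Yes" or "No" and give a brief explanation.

No - no valid derivation exists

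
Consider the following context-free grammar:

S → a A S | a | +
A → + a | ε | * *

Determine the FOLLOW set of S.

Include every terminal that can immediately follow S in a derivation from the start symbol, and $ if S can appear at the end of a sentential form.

We compute FOLLOW(S) using the standard algorithm.
FOLLOW(S) starts with {$}.
FIRST(A) = {*, +, ε}
FIRST(S) = {+, a}
FOLLOW(A) = {+, a}
FOLLOW(S) = {$}
Therefore, FOLLOW(S) = {$}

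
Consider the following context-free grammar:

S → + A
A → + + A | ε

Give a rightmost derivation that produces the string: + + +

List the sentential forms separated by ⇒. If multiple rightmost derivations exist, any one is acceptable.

S ⇒ + A ⇒ + + + A ⇒ + + +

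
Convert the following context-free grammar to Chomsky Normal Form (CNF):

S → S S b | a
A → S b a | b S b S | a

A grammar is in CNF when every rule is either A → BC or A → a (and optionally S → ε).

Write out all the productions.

TB → b; S → a; TA → a; A → a; S → S X0; X0 → S TB; A → S X1; X1 → TB TA; A → TB X2; X2 → S X3; X3 → TB S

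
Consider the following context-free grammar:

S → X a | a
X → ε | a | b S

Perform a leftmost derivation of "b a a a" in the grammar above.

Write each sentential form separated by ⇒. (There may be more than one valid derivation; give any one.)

S ⇒ X a ⇒ b S a ⇒ b X a a ⇒ b a a a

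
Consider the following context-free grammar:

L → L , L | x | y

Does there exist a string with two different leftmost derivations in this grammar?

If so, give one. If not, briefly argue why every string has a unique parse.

Yes - the string 'y , x , y , y , x' has two distinct leftmost derivations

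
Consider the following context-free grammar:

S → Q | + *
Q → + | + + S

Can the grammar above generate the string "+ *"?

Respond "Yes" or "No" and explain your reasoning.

Yes - a valid derivation exists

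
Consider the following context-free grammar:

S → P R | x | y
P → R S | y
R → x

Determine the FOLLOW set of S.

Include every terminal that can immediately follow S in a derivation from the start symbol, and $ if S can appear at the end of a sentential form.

We compute FOLLOW(S) using the standard algorithm.
FOLLOW(S) starts with {$}.
FIRST(P) = {x, y}
FIRST(R) = {x}
FIRST(S) = {x, y}
FOLLOW(P) = {x}
FOLLOW(R) = {$, x, y}
FOLLOW(S) = {$, x}
Therefore, FOLLOW(S) = {$, x}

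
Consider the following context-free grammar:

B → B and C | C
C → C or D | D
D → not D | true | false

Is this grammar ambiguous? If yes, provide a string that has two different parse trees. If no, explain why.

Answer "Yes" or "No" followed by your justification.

No - the grammar is unambiguous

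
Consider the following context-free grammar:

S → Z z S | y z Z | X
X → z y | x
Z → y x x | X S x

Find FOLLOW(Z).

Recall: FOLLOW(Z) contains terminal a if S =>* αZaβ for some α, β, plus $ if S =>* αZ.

We compute FOLLOW(Z) using the standard algorithm.
FOLLOW(S) starts with {$}.
FIRST(S) = {x, y, z}
FIRST(X) = {x, z}
FIRST(Z) = {x, y, z}
FOLLOW(S) = {$, x}
FOLLOW(X) = {$, x, y, z}
FOLLOW(Z) = {$, x, z}
Therefore, FOLLOW(Z) = {$, x, z}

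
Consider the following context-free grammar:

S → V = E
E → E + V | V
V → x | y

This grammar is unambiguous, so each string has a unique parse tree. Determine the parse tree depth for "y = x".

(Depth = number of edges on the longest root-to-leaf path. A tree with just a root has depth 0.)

3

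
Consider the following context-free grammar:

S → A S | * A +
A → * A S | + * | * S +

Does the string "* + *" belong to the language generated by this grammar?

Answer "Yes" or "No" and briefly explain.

No - no valid derivation exists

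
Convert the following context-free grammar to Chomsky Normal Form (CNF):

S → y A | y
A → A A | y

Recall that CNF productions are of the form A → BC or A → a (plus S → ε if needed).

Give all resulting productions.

TY → y; S → y; A → y; S → TY A; A → A A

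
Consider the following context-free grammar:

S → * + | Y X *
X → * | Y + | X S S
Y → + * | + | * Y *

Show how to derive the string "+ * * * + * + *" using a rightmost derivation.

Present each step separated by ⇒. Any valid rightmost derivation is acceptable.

S ⇒ Y X * ⇒ Y X S S * ⇒ Y X S * + * ⇒ Y X * + * + * ⇒ Y * * + * + * ⇒ + * * * + * + *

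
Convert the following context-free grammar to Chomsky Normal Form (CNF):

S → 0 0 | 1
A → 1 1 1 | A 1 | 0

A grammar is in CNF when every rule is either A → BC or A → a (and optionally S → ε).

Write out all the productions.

T0 → 0; S → 1; T1 → 1; A → 0; S → T0 T0; A → T1 X0; X0 → T1 T1; A → A T1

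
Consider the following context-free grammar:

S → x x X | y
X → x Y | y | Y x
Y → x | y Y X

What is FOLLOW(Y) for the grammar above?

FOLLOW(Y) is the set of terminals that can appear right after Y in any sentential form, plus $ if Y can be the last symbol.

We compute FOLLOW(Y) using the standard algorithm.
FOLLOW(S) starts with {$}.
FIRST(S) = {x, y}
FIRST(X) = {x, y}
FIRST(Y) = {x, y}
FOLLOW(S) = {$}
FOLLOW(X) = {$, x, y}
FOLLOW(Y) = {$, x, y}
Therefore, FOLLOW(Y) = {$, x, y}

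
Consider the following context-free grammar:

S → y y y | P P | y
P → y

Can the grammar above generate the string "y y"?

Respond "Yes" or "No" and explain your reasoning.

Yes - a valid derivation exists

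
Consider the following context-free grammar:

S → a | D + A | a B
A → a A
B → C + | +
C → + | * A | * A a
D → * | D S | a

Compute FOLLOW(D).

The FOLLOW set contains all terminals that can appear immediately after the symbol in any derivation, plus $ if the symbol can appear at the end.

We compute FOLLOW(D) using the standard algorithm.
FOLLOW(S) starts with {$}.
FIRST(A) = {a}
FIRST(B) = {*, +}
FIRST(C) = {*, +}
FIRST(D) = {*, a}
FIRST(S) = {*, a}
FOLLOW(A) = {$, *, +, a}
FOLLOW(B) = {$, *, +, a}
FOLLOW(C) = {+}
FOLLOW(D) = {*, +, a}
FOLLOW(S) = {$, *, +, a}
Therefore, FOLLOW(D) = {*, +, a}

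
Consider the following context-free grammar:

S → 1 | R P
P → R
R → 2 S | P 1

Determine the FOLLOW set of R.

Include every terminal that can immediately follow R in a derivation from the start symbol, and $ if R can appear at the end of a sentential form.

We compute FOLLOW(R) using the standard algorithm.
FOLLOW(S) starts with {$}.
FIRST(P) = {2}
FIRST(R) = {2}
FIRST(S) = {1, 2}
FOLLOW(P) = {$, 1, 2}
FOLLOW(R) = {$, 1, 2}
FOLLOW(S) = {$, 1, 2}
Therefore, FOLLOW(R) = {$, 1, 2}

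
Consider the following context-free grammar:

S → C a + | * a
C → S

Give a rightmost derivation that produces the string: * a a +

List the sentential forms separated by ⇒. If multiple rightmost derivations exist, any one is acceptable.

S ⇒ C a + ⇒ S a + ⇒ * a a +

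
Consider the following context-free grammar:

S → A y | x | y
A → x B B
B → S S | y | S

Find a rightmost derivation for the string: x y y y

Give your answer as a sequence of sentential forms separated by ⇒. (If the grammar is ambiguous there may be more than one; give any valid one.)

S ⇒ A y ⇒ x B B y ⇒ x B y y ⇒ x y y y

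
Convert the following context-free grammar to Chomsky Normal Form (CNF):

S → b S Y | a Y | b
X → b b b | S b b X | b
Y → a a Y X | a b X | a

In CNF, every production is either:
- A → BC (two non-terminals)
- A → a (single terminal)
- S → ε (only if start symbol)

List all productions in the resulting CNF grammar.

TB → b; TA → a; S → b; X → b; Y → a; S → TB X0; X0 → S Y; S → TA Y; X → TB X1; X1 → TB TB; X → S X2; X2 → TB X3; X3 → TB X; Y → TA X4; X4 → TA X5; X5 → Y X; Y → TA X6; X6 → TB X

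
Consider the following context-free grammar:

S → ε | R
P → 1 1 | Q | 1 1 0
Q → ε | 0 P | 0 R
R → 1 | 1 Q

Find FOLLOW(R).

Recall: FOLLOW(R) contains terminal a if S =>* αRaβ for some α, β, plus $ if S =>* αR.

We compute FOLLOW(R) using the standard algorithm.
FOLLOW(S) starts with {$}.
FIRST(P) = {0, 1, ε}
FIRST(Q) = {0, ε}
FIRST(R) = {1}
FIRST(S) = {1, ε}
FOLLOW(P) = {$}
FOLLOW(Q) = {$}
FOLLOW(R) = {$}
FOLLOW(S) = {$}
Therefore, FOLLOW(R) = {$}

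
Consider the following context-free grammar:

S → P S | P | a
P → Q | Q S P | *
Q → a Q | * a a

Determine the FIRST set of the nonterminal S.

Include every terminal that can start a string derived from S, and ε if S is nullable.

We compute FIRST(S) using the standard algorithm.
FIRST(P) = {*, a}
FIRST(Q) = {*, a}
FIRST(S) = {*, a}
Therefore, FIRST(S) = {*, a}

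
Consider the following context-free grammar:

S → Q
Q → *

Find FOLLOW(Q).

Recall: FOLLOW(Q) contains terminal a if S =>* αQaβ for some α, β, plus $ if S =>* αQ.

We compute FOLLOW(Q) using the standard algorithm.
FOLLOW(S) starts with {$}.
FIRST(Q) = {*}
FIRST(S) = {*}
FOLLOW(Q) = {$}
FOLLOW(S) = {$}
Therefore, FOLLOW(Q) = {$}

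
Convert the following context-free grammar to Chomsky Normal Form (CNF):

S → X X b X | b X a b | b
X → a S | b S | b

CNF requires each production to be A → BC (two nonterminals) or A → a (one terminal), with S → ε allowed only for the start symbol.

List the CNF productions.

TB → b; TA → a; S → b; X → b; S → X X0; X0 → X X1; X1 → TB X; S → TB X2; X2 → X X3; X3 → TA TB; X → TA S; X → TB S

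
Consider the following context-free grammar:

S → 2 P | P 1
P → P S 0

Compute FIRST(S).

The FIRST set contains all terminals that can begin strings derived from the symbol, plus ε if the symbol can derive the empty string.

We compute FIRST(S) using the standard algorithm.
FIRST(P) = {}
FIRST(S) = {2}
Therefore, FIRST(S) = {2}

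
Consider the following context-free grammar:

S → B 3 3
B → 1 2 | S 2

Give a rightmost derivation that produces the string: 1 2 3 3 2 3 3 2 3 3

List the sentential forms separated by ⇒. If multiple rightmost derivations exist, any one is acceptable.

S ⇒ B 3 3 ⇒ S 2 3 3 ⇒ B 3 3 2 3 3 ⇒ S 2 3 3 2 3 3 ⇒ B 3 3 2 3 3 2 3 3 ⇒ 1 2 3 3 2 3 3 2 3 3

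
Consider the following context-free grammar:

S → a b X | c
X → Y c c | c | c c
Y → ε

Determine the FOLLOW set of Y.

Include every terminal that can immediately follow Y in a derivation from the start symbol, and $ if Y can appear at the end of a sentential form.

We compute FOLLOW(Y) using the standard algorithm.
FOLLOW(S) starts with {$}.
FIRST(S) = {a, c}
FIRST(X) = {c}
FIRST(Y) = {ε}
FOLLOW(S) = {$}
FOLLOW(X) = {$}
FOLLOW(Y) = {c}
Therefore, FOLLOW(Y) = {c}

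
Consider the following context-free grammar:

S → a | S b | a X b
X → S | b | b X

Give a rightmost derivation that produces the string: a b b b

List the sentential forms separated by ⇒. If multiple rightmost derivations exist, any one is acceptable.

S ⇒ S b ⇒ a X b b ⇒ a b b b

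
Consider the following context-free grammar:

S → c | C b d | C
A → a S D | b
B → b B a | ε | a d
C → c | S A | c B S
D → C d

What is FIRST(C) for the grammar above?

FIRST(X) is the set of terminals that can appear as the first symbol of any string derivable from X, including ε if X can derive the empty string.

We compute FIRST(C) using the standard algorithm.
FIRST(A) = {a, b}
FIRST(B) = {a, b, ε}
FIRST(C) = {c}
FIRST(D) = {c}
FIRST(S) = {c}
Therefore, FIRST(C) = {c}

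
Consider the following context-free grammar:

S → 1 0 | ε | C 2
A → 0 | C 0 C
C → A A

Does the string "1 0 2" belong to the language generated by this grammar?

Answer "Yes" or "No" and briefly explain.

No - no valid derivation exists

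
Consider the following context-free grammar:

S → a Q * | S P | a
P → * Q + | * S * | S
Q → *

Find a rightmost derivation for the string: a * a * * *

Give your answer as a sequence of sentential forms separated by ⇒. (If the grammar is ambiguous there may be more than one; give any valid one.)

S ⇒ S P ⇒ S * S * ⇒ S * a Q * * ⇒ S * a * * * ⇒ a * a * * *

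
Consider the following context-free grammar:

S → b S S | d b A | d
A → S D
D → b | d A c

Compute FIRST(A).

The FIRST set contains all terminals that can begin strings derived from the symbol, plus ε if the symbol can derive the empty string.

We compute FIRST(A) using the standard algorithm.
FIRST(A) = {b, d}
FIRST(D) = {b, d}
FIRST(S) = {b, d}
Therefore, FIRST(A) = {b, d}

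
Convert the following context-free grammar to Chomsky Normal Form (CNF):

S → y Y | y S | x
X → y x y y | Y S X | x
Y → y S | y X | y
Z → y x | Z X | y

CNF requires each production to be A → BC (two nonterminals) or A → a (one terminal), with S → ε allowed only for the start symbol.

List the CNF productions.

TY → y; S → x; TX → x; X → x; Y → y; Z → y; S → TY Y; S → TY S; X → TY X0; X0 → TX X1; X1 → TY TY; X → Y X2; X2 → S X; Y → TY S; Y → TY X; Z → TY TX; Z → Z X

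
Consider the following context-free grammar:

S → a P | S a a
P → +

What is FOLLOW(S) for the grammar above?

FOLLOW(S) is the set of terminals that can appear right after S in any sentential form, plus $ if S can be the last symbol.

We compute FOLLOW(S) using the standard algorithm.
FOLLOW(S) starts with {$}.
FIRST(P) = {+}
FIRST(S) = {a}
FOLLOW(P) = {$, a}
FOLLOW(S) = {$, a}
Therefore, FOLLOW(S) = {$, a}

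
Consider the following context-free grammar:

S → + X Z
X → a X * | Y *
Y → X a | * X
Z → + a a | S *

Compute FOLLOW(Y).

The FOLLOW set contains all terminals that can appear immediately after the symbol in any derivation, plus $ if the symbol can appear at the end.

We compute FOLLOW(Y) using the standard algorithm.
FOLLOW(S) starts with {$}.
FIRST(S) = {+}
FIRST(X) = {*, a}
FIRST(Y) = {*, a}
FIRST(Z) = {+}
FOLLOW(S) = {$, *}
FOLLOW(X) = {*, +, a}
FOLLOW(Y) = {*}
FOLLOW(Z) = {$, *}
Therefore, FOLLOW(Y) = {*}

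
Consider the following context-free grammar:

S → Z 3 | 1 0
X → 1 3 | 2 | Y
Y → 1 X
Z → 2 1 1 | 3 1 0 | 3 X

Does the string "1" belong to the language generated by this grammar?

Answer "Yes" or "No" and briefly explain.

No - no valid derivation exists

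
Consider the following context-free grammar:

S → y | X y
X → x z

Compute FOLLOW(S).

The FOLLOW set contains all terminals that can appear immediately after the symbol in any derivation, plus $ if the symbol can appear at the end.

We compute FOLLOW(S) using the standard algorithm.
FOLLOW(S) starts with {$}.
FIRST(S) = {x, y}
FIRST(X) = {x}
FOLLOW(S) = {$}
FOLLOW(X) = {y}
Therefore, FOLLOW(S) = {$}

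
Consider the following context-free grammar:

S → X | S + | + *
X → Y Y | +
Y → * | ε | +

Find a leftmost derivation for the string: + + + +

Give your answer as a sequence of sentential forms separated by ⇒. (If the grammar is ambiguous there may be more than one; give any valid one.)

S ⇒ S + ⇒ S + + ⇒ S + + + ⇒ X + + + ⇒ + + + +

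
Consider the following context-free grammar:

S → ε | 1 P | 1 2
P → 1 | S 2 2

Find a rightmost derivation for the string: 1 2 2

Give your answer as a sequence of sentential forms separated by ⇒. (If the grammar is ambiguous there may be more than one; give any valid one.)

S ⇒ 1 P ⇒ 1 S 2 2 ⇒ 1 2 2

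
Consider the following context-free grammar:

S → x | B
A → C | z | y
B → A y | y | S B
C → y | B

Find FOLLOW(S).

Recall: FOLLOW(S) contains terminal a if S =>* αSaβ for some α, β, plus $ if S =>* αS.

We compute FOLLOW(S) using the standard algorithm.
FOLLOW(S) starts with {$}.
FIRST(A) = {x, y, z}
FIRST(B) = {x, y, z}
FIRST(C) = {x, y, z}
FIRST(S) = {x, y, z}
FOLLOW(A) = {y}
FOLLOW(B) = {$, x, y, z}
FOLLOW(C) = {y}
FOLLOW(S) = {$, x, y, z}
Therefore, FOLLOW(S) = {$, x, y, z}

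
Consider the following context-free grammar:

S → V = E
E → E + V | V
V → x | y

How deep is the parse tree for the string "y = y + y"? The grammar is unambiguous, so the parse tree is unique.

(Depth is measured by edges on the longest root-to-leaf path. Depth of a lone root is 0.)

4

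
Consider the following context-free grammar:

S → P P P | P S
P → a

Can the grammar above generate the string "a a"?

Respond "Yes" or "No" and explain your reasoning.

No - no valid derivation exists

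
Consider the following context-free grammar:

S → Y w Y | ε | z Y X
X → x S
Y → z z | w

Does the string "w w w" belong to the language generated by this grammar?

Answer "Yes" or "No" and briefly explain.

Yes - a valid derivation exists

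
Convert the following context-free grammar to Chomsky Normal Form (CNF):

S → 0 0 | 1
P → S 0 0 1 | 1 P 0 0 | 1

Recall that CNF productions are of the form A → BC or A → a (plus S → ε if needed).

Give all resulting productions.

T0 → 0; S → 1; T1 → 1; P → 1; S → T0 T0; P → S X0; X0 → T0 X1; X1 → T0 T1; P → T1 X2; X2 → P X3; X3 → T0 T0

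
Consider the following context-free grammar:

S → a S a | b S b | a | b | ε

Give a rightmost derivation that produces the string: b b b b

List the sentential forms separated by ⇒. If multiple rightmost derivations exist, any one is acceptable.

S ⇒ b S b ⇒ b b S b b ⇒ b b b b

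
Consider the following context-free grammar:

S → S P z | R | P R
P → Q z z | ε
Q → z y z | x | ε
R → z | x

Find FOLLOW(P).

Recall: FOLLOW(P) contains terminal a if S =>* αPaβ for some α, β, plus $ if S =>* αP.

We compute FOLLOW(P) using the standard algorithm.
FOLLOW(S) starts with {$}.
FIRST(P) = {x, z, ε}
FIRST(Q) = {x, z, ε}
FIRST(R) = {x, z}
FIRST(S) = {x, z}
FOLLOW(P) = {x, z}
FOLLOW(Q) = {z}
FOLLOW(R) = {$, x, z}
FOLLOW(S) = {$, x, z}
Therefore, FOLLOW(P) = {x, z}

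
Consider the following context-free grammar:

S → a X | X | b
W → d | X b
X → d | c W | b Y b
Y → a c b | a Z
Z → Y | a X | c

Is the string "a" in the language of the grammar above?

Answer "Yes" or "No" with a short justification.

No - no valid derivation exists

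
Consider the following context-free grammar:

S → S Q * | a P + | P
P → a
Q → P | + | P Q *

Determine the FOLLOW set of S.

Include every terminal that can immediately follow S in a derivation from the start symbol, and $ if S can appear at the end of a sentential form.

We compute FOLLOW(S) using the standard algorithm.
FOLLOW(S) starts with {$}.
FIRST(P) = {a}
FIRST(Q) = {+, a}
FIRST(S) = {a}
FOLLOW(P) = {$, *, +, a}
FOLLOW(Q) = {*}
FOLLOW(S) = {$, +, a}
Therefore, FOLLOW(S) = {$, +, a}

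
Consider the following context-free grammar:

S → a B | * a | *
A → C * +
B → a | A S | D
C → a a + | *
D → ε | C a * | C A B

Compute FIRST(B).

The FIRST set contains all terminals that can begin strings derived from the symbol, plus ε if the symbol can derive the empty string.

We compute FIRST(B) using the standard algorithm.
FIRST(A) = {*, a}
FIRST(B) = {*, a, ε}
FIRST(C) = {*, a}
FIRST(D) = {*, a, ε}
FIRST(S) = {*, a}
Therefore, FIRST(B) = {*, a, ε}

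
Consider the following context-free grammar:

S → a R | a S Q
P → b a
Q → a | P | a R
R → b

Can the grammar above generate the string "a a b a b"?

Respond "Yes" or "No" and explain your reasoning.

Yes - a valid derivation exists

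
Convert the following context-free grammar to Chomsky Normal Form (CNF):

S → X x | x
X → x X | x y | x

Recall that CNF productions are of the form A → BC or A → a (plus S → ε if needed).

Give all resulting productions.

TX → x; S → x; TY → y; X → x; S → X TX; X → TX X; X → TX TY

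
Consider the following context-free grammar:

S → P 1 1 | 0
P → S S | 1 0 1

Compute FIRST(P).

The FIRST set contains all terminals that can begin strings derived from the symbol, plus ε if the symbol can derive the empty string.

We compute FIRST(P) using the standard algorithm.
FIRST(P) = {0, 1}
FIRST(S) = {0, 1}
Therefore, FIRST(P) = {0, 1}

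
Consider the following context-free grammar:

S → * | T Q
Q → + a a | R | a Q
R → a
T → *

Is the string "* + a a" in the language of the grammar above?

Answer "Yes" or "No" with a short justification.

Yes - a valid derivation exists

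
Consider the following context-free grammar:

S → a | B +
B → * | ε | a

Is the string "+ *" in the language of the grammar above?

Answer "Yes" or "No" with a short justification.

No - no valid derivation exists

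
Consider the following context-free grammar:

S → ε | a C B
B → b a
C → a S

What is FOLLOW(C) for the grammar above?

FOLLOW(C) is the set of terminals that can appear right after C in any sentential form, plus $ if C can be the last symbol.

We compute FOLLOW(C) using the standard algorithm.
FOLLOW(S) starts with {$}.
FIRST(B) = {b}
FIRST(C) = {a}
FIRST(S) = {a, ε}
FOLLOW(B) = {$, b}
FOLLOW(C) = {b}
FOLLOW(S) = {$, b}
Therefore, FOLLOW(C) = {b}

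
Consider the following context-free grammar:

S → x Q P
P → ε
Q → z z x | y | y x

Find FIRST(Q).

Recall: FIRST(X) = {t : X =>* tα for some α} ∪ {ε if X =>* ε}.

We compute FIRST(Q) using the standard algorithm.
FIRST(P) = {ε}
FIRST(Q) = {y, z}
FIRST(S) = {x}
Therefore, FIRST(Q) = {y, z}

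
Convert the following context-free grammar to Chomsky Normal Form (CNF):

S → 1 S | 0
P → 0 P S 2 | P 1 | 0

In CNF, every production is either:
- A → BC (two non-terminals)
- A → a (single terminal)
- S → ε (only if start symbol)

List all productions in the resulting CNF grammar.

T1 → 1; S → 0; T0 → 0; T2 → 2; P → 0; S → T1 S; P → T0 X0; X0 → P X1; X1 → S T2; P → P T1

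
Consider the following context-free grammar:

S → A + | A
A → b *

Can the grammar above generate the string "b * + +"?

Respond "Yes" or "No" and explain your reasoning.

No - no valid derivation exists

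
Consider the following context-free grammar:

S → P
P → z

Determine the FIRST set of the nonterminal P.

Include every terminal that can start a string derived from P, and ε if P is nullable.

We compute FIRST(P) using the standard algorithm.
FIRST(P) = {z}
FIRST(S) = {z}
Therefore, FIRST(P) = {z}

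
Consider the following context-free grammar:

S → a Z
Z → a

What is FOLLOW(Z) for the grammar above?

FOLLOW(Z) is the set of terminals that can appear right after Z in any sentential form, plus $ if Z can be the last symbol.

We compute FOLLOW(Z) using the standard algorithm.
FOLLOW(S) starts with {$}.
FIRST(S) = {a}
FIRST(Z) = {a}
FOLLOW(S) = {$}
FOLLOW(Z) = {$}
Therefore, FOLLOW(Z) = {$}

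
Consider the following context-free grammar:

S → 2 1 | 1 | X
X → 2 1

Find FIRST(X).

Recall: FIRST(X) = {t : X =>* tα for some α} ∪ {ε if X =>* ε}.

We compute FIRST(X) using the standard algorithm.
FIRST(S) = {1, 2}
FIRST(X) = {2}
Therefore, FIRST(X) = {2}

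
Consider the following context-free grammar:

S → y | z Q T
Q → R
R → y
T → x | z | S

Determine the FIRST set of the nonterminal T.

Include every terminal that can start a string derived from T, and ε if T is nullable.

We compute FIRST(T) using the standard algorithm.
FIRST(Q) = {y}
FIRST(R) = {y}
FIRST(S) = {y, z}
FIRST(T) = {x, y, z}
Therefore, FIRST(T) = {x, y, z}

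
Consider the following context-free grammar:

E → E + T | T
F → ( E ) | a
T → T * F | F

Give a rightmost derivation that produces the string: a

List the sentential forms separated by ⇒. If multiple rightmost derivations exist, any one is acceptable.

E ⇒ T ⇒ F ⇒ a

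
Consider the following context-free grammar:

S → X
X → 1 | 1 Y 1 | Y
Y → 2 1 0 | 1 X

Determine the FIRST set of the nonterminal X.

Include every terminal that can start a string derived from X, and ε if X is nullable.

We compute FIRST(X) using the standard algorithm.
FIRST(S) = {1, 2}
FIRST(X) = {1, 2}
FIRST(Y) = {1, 2}
Therefore, FIRST(X) = {1, 2}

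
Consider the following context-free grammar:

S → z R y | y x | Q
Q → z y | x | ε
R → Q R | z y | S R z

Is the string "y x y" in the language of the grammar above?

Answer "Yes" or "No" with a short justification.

No - no valid derivation exists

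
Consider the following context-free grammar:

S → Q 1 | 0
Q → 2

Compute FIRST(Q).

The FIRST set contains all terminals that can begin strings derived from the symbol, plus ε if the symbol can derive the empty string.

We compute FIRST(Q) using the standard algorithm.
FIRST(Q) = {2}
FIRST(S) = {0, 2}
Therefore, FIRST(Q) = {2}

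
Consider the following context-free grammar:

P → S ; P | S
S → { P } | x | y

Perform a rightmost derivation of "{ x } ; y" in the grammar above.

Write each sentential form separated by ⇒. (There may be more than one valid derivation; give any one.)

P ⇒ S ; P ⇒ S ; S ⇒ S ; y ⇒ { P } ; y ⇒ { S } ; y ⇒ { x } ; y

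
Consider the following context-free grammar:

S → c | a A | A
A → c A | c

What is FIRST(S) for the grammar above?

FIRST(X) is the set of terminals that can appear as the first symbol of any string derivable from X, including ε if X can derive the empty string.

We compute FIRST(S) using the standard algorithm.
FIRST(A) = {c}
FIRST(S) = {a, c}
Therefore, FIRST(S) = {a, c}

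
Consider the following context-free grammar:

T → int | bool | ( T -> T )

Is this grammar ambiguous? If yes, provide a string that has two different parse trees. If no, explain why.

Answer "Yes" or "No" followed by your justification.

No - the grammar is unambiguous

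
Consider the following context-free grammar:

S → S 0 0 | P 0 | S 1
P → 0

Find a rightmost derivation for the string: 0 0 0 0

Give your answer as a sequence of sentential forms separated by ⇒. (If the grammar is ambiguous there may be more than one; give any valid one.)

S ⇒ S 0 0 ⇒ P 0 0 0 ⇒ 0 0 0 0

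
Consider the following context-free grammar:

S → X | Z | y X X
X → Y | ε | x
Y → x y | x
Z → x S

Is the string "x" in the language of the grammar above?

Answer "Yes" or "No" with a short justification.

Yes - a valid derivation exists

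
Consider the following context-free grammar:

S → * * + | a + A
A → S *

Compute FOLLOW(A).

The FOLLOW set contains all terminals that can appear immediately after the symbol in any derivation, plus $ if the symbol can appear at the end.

We compute FOLLOW(A) using the standard algorithm.
FOLLOW(S) starts with {$}.
FIRST(A) = {*, a}
FIRST(S) = {*, a}
FOLLOW(A) = {$, *}
FOLLOW(S) = {$, *}
Therefore, FOLLOW(A) = {$, *}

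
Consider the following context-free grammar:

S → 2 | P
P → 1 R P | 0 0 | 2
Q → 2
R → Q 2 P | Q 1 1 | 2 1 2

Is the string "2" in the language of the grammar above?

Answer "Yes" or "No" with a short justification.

Yes - a valid derivation exists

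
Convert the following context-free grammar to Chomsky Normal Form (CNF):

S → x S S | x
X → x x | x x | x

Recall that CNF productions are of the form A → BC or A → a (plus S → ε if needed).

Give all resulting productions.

TX → x; S → x; X → x; S → TX X0; X0 → S S; X → TX TX; X → TX TX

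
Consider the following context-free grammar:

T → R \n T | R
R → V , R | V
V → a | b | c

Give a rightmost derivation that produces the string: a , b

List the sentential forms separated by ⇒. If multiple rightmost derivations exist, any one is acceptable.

T ⇒ R ⇒ V , R ⇒ V , V ⇒ V , b ⇒ a , b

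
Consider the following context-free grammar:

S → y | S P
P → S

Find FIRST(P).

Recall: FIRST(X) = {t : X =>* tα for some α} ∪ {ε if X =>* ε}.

We compute FIRST(P) using the standard algorithm.
FIRST(P) = {y}
FIRST(S) = {y}
Therefore, FIRST(P) = {y}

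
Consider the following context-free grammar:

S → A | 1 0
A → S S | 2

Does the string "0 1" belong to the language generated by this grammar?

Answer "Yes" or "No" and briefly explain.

No - no valid derivation exists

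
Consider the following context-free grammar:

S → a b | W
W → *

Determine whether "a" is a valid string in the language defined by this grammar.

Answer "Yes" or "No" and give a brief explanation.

No - no valid derivation exists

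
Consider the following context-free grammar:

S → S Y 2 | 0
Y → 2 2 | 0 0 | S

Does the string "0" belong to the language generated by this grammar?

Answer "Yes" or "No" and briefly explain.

Yes - a valid derivation exists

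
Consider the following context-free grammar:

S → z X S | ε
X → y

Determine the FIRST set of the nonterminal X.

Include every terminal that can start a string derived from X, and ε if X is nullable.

We compute FIRST(X) using the standard algorithm.
FIRST(S) = {z, ε}
FIRST(X) = {y}
Therefore, FIRST(X) = {y}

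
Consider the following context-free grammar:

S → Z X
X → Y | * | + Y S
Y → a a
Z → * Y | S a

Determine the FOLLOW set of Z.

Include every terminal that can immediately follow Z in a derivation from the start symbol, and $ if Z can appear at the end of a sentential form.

We compute FOLLOW(Z) using the standard algorithm.
FOLLOW(S) starts with {$}.
FIRST(S) = {*}
FIRST(X) = {*, +, a}
FIRST(Y) = {a}
FIRST(Z) = {*}
FOLLOW(S) = {$, a}
FOLLOW(X) = {$, a}
FOLLOW(Y) = {$, *, +, a}
FOLLOW(Z) = {*, +, a}
Therefore, FOLLOW(Z) = {*, +, a}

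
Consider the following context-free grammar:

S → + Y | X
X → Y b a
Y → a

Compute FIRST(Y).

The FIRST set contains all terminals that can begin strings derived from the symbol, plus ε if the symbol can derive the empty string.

We compute FIRST(Y) using the standard algorithm.
FIRST(S) = {+, a}
FIRST(X) = {a}
FIRST(Y) = {a}
Therefore, FIRST(Y) = {a}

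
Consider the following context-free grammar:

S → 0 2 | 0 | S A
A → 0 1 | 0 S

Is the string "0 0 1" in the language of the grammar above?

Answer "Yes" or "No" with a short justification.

Yes - a valid derivation exists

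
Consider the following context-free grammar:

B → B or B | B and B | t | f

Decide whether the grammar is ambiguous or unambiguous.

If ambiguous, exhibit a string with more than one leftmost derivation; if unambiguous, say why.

Ambiguous - the string 't and f and f' has two distinct leftmost derivations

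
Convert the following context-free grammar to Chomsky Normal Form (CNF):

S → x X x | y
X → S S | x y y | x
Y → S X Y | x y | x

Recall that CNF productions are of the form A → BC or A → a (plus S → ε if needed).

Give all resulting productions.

TX → x; S → y; TY → y; X → x; Y → x; S → TX X0; X0 → X TX; X → S S; X → TX X1; X1 → TY TY; Y → S X2; X2 → X Y; Y → TX TY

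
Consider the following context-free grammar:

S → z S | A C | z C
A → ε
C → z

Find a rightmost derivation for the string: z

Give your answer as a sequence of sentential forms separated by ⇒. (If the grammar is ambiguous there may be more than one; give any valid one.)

S ⇒ A C ⇒ A z ⇒ z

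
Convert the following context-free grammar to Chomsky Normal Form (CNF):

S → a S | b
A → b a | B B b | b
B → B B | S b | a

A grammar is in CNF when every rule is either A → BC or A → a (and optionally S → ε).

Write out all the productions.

TA → a; S → b; TB → b; A → b; B → a; S → TA S; A → TB TA; A → B X0; X0 → B TB; B → B B; B → S TB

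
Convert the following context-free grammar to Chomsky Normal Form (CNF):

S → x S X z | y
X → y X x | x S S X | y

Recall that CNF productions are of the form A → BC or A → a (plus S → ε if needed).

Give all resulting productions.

TX → x; TZ → z; S → y; TY → y; X → y; S → TX X0; X0 → S X1; X1 → X TZ; X → TY X2; X2 → X TX; X → TX X3; X3 → S X4; X4 → S X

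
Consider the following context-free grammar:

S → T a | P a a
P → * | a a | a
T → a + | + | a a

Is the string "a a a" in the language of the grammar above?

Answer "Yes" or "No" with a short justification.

Yes - a valid derivation exists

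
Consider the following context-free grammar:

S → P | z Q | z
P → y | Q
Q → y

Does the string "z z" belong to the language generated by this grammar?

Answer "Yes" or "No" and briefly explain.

No - no valid derivation exists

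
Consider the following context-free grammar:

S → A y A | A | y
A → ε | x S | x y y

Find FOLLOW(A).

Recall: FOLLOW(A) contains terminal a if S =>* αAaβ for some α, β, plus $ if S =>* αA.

We compute FOLLOW(A) using the standard algorithm.
FOLLOW(S) starts with {$}.
FIRST(A) = {x, ε}
FIRST(S) = {x, y, ε}
FOLLOW(A) = {$, y}
FOLLOW(S) = {$, y}
Therefore, FOLLOW(A) = {$, y}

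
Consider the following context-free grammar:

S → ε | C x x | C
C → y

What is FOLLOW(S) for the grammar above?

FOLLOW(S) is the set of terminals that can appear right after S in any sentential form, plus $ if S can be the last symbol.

We compute FOLLOW(S) using the standard algorithm.
FOLLOW(S) starts with {$}.
FIRST(C) = {y}
FIRST(S) = {y, ε}
FOLLOW(C) = {$, x}
FOLLOW(S) = {$}
Therefore, FOLLOW(S) = {$}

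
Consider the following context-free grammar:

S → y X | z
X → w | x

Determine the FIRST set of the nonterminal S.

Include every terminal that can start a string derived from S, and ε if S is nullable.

We compute FIRST(S) using the standard algorithm.
FIRST(S) = {y, z}
FIRST(X) = {w, x}
Therefore, FIRST(S) = {y, z}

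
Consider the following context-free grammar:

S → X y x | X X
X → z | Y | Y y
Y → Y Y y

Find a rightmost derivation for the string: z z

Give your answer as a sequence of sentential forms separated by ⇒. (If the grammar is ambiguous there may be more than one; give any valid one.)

S ⇒ X X ⇒ X z ⇒ z z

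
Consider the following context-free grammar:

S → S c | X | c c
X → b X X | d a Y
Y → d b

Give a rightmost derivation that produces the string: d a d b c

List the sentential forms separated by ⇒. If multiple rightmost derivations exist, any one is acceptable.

S ⇒ S c ⇒ X c ⇒ d a Y c ⇒ d a d b c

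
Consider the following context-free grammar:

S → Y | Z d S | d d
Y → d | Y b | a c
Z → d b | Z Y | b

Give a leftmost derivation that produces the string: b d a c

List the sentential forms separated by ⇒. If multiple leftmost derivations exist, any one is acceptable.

S ⇒ Z d S ⇒ b d S ⇒ b d Y ⇒ b d a c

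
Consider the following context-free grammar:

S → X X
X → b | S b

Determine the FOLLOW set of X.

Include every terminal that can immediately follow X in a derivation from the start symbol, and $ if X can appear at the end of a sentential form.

We compute FOLLOW(X) using the standard algorithm.
FOLLOW(S) starts with {$}.
FIRST(S) = {b}
FIRST(X) = {b}
FOLLOW(S) = {$, b}
FOLLOW(X) = {$, b}
Therefore, FOLLOW(X) = {$, b}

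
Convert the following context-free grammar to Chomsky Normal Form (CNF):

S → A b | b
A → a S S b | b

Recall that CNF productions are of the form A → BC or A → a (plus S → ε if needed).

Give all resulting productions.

TB → b; S → b; TA → a; A → b; S → A TB; A → TA X0; X0 → S X1; X1 → S TB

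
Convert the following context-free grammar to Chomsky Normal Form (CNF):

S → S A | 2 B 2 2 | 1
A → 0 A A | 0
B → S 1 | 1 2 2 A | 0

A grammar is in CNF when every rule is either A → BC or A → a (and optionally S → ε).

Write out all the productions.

T2 → 2; S → 1; T0 → 0; A → 0; T1 → 1; B → 0; S → S A; S → T2 X0; X0 → B X1; X1 → T2 T2; A → T0 X2; X2 → A A; B → S T1; B → T1 X3; X3 → T2 X4; X4 → T2 A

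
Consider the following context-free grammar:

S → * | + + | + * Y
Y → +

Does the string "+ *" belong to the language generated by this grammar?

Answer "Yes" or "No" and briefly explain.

No - no valid derivation exists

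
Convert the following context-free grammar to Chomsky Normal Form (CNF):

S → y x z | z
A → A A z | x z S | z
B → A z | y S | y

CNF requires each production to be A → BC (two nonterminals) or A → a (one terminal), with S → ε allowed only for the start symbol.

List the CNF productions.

TY → y; TX → x; TZ → z; S → z; A → z; B → y; S → TY X0; X0 → TX TZ; A → A X1; X1 → A TZ; A → TX X2; X2 → TZ S; B → A TZ; B → TY S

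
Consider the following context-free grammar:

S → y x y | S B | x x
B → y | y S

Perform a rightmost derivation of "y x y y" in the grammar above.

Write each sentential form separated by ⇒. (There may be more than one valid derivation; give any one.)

S ⇒ S B ⇒ S y ⇒ y x y y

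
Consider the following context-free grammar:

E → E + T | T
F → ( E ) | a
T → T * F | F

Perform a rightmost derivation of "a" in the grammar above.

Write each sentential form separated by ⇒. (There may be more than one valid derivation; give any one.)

E ⇒ T ⇒ F ⇒ a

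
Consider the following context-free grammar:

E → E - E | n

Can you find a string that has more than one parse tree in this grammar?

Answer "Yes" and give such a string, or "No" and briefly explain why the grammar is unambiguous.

Yes - the string 'n - n - n - n' has two distinct parse trees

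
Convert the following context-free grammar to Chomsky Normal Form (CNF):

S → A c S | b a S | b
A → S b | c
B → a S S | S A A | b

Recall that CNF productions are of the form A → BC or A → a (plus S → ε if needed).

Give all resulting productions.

TC → c; TB → b; TA → a; S → b; A → c; B → b; S → A X0; X0 → TC S; S → TB X1; X1 → TA S; A → S TB; B → TA X2; X2 → S S; B → S X3; X3 → A A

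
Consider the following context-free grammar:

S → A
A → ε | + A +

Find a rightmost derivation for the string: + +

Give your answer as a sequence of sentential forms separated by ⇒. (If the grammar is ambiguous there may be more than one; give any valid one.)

S ⇒ A ⇒ + A + ⇒ + +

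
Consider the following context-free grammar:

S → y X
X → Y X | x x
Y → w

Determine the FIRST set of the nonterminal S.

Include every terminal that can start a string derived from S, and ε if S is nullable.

We compute FIRST(S) using the standard algorithm.
FIRST(S) = {y}
FIRST(X) = {w, x}
FIRST(Y) = {w}
Therefore, FIRST(S) = {y}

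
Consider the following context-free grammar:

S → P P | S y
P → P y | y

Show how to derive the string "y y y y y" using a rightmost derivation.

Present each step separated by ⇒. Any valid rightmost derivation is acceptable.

S ⇒ P P ⇒ P P y ⇒ P P y y ⇒ P P y y y ⇒ P y y y y ⇒ y y y y y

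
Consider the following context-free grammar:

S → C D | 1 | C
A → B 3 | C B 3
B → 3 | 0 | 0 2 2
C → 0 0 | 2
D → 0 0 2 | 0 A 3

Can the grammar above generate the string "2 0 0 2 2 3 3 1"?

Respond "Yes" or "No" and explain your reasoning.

No - no valid derivation exists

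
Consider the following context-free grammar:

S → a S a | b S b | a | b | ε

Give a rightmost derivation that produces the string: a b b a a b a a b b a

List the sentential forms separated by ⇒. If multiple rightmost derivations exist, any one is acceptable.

S ⇒ a S a ⇒ a b S b a ⇒ a b b S b b a ⇒ a b b a S a b b a ⇒ a b b a a S a a b b a ⇒ a b b a a b a a b b a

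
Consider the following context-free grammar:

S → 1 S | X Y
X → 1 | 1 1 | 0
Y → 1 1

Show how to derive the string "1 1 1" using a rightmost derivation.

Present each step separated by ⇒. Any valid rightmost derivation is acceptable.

S ⇒ X Y ⇒ X 1 1 ⇒ 1 1 1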